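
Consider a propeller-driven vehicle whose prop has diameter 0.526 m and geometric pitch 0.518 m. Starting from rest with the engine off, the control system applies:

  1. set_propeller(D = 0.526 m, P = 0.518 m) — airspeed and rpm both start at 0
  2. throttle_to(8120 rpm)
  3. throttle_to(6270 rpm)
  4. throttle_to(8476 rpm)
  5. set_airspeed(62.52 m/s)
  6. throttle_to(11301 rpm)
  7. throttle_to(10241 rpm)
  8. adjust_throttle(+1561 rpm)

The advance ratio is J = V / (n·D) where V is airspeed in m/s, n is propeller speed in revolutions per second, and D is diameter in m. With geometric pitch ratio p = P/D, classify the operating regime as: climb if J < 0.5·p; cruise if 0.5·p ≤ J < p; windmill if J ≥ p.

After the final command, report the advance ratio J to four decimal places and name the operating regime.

set_propeller: D = 0.526 m, P = 0.518 m (p = P/D = 0.984791); state ← (V=0, rpm=0)
throttle_to(8120): rpm ← 8120
throttle_to(6270): rpm ← 6270
throttle_to(8476): rpm ← 8476
set_airspeed(62.52): V ← 62.52 m/s
throttle_to(11301): rpm ← 11301
throttle_to(10241): rpm ← 10241
adjust_throttle(+1561): rpm ← 10241 +1561 = 11802
final state: V = 62.52 m/s, rpm = 11802 → n = rpm/60 = 196.700000 rev/s
J = V / (n·D) = 62.52 / (196.700000 × 0.526) = 0.604267
regime bands: climb J<0.4924 | cruise [0.4924, 0.9848) | windmill J≥0.9848
J = 0.6043 → cruise

J = 0.6043, regime = cruise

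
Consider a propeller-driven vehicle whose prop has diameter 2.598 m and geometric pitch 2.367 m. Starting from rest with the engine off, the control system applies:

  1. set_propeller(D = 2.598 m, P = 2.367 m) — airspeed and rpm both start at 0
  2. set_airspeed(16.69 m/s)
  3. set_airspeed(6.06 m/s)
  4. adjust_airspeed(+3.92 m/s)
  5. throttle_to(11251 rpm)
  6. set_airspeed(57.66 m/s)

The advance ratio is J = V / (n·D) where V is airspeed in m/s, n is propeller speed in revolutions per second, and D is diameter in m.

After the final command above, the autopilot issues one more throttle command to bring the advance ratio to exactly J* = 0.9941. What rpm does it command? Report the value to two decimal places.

set_propeller: D = 2.598 m, P = 2.367 m (p = P/D = 0.911085); state ← (V=0, rpm=0)
set_airspeed(16.69): V ← 16.69 m/s
set_airspeed(6.06): V ← 6.06 m/s
adjust_airspeed(+3.92): V ← 6.06 +3.92 = 9.98 m/s
throttle_to(11251): rpm ← 11251
set_airspeed(57.66): V ← 57.66 m/s
final state: V = 57.66 m/s, rpm = 11251 → n = rpm/60 = 187.516667 rev/s
target J* = 0.9941; solve J* = V/(n·D) for n: n = V/(J*·D) = 57.66/(0.9941 × 2.598) = 22.325717 rev/s
rpm = 60·n = 1339.543027

rpm = 1339.54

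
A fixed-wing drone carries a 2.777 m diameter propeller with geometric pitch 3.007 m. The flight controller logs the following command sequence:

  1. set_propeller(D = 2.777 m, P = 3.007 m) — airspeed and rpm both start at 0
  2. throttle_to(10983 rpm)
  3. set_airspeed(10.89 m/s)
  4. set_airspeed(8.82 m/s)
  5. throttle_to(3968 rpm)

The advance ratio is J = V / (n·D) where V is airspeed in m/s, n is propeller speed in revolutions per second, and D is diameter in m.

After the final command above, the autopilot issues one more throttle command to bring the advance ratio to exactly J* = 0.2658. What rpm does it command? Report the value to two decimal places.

rpm = 716.95

set_propeller: D = 2.777 m, P = 3.007 m (p = P/D = 1.082823); state ← (V=0, rpm=0)
throttle_to(10983): rpm ← 10983
set_airspeed(10.89): V ← 10.89 m/s
set_airspeed(8.82): V ← 8.82 m/s
throttle_to(3968): rpm ← 3968
final state: V = 8.82 m/s, rpm = 3968 → n = rpm/60 = 66.133333 rev/s
target J* = 0.2658; solve J* = V/(n·D) for n: n = V/(J*·D) = 8.82/(0.2658 × 2.777) = 11.949170 rev/s
rpm = 60·n = 716.950182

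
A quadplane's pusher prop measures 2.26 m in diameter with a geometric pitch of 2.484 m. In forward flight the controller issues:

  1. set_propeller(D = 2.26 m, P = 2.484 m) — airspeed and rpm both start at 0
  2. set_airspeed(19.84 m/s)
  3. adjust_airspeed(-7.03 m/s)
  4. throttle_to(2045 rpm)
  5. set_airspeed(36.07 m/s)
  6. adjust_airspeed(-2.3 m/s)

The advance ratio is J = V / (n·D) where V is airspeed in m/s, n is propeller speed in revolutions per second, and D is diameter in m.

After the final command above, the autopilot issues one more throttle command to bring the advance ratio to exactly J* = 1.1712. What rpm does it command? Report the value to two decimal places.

rpm = 765.50

set_propeller: D = 2.26 m, P = 2.484 m (p = P/D = 1.099115); state ← (V=0, rpm=0)
set_airspeed(19.84): V ← 19.84 m/s
adjust_airspeed(-7.03): V ← 19.84 -7.03 = 12.81 m/s
throttle_to(2045): rpm ← 2045
set_airspeed(36.07): V ← 36.07 m/s
adjust_airspeed(-2.3): V ← 36.07 -2.3 = 33.77 m/s
final state: V = 33.77 m/s, rpm = 2045 → n = rpm/60 = 34.083333 rev/s
target J* = 1.1712; solve J* = V/(n·D) for n: n = V/(J*·D) = 33.77/(1.1712 × 2.26) = 12.758263 rev/s
rpm = 60·n = 765.495793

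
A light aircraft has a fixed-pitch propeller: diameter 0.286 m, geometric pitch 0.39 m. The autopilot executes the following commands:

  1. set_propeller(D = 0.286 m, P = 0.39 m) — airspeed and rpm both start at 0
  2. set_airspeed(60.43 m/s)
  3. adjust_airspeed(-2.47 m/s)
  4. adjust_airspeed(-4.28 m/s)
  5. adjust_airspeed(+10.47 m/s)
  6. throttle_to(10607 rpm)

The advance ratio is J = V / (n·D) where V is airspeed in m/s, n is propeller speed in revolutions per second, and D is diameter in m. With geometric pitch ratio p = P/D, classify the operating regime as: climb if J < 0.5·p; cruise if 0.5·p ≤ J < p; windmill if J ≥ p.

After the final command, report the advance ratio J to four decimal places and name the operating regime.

set_propeller: D = 0.286 m, P = 0.39 m (p = P/D = 1.363636); state ← (V=0, rpm=0)
set_airspeed(60.43): V ← 60.43 m/s
adjust_airspeed(-2.47): V ← 60.43 -2.47 = 57.96 m/s
adjust_airspeed(-4.28): V ← 57.96 -4.28 = 53.68 m/s
adjust_airspeed(+10.47): V ← 53.68 +10.47 = 64.15 m/s
throttle_to(10607): rpm ← 10607
final state: V = 64.15 m/s, rpm = 10607 → n = rpm/60 = 176.783333 rev/s
J = V / (n·D) = 64.15 / (176.783333 × 0.286) = 1.268789
regime bands: climb J<0.6818 | cruise [0.6818, 1.3636) | windmill J≥1.3636
J = 1.2688 → cruise

J = 1.2688, regime = cruise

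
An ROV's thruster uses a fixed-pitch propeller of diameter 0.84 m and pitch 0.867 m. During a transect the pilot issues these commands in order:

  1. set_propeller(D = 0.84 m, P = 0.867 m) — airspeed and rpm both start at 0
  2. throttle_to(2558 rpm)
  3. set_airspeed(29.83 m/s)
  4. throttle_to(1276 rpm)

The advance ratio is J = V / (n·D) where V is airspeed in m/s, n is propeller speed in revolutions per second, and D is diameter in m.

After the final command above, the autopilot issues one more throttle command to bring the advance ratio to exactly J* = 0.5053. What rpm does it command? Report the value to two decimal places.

set_propeller: D = 0.84 m, P = 0.867 m (p = P/D = 1.032143); state ← (V=0, rpm=0)
throttle_to(2558): rpm ← 2558
set_airspeed(29.83): V ← 29.83 m/s
throttle_to(1276): rpm ← 1276
final state: V = 29.83 m/s, rpm = 1276 → n = rpm/60 = 21.266667 rev/s
target J* = 0.5053; solve J* = V/(n·D) for n: n = V/(J*·D) = 29.83/(0.5053 × 0.84) = 70.278854 rev/s
rpm = 60·n = 4216.731220

rpm = 4216.73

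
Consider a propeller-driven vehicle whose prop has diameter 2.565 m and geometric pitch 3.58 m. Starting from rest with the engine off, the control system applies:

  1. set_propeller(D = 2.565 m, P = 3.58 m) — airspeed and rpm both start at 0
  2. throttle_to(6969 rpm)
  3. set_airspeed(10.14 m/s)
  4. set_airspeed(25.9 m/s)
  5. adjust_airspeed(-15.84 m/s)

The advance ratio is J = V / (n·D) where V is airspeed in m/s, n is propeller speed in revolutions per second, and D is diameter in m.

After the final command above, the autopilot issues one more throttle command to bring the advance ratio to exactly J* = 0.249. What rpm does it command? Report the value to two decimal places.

set_propeller: D = 2.565 m, P = 3.58 m (p = P/D = 1.395712); state ← (V=0, rpm=0)
throttle_to(6969): rpm ← 6969
set_airspeed(10.14): V ← 10.14 m/s
set_airspeed(25.9): V ← 25.9 m/s
adjust_airspeed(-15.84): V ← 25.9 -15.84 = 10.06 m/s
final state: V = 10.06 m/s, rpm = 6969 → n = rpm/60 = 116.150000 rev/s
target J* = 0.249; solve J* = V/(n·D) for n: n = V/(J*·D) = 10.06/(0.249 × 2.565) = 15.751114 rev/s
rpm = 60·n = 945.066817

rpm = 945.07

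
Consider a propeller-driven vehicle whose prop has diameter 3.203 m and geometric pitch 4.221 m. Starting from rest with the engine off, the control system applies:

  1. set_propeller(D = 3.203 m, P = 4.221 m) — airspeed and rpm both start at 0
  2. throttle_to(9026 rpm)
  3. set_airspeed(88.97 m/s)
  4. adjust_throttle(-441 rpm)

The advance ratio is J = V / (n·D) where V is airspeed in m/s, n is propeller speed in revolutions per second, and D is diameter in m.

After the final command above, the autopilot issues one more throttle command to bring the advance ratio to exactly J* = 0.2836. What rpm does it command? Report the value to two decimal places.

rpm = 5876.68

set_propeller: D = 3.203 m, P = 4.221 m (p = P/D = 1.317827); state ← (V=0, rpm=0)
throttle_to(9026): rpm ← 9026
set_airspeed(88.97): V ← 88.97 m/s
adjust_throttle(-441): rpm ← 9026 -441 = 8585
final state: V = 88.97 m/s, rpm = 8585 → n = rpm/60 = 143.083333 rev/s
target J* = 0.2836; solve J* = V/(n·D) for n: n = V/(J*·D) = 88.97/(0.2836 × 3.203) = 97.944584 rev/s
rpm = 60·n = 5876.675032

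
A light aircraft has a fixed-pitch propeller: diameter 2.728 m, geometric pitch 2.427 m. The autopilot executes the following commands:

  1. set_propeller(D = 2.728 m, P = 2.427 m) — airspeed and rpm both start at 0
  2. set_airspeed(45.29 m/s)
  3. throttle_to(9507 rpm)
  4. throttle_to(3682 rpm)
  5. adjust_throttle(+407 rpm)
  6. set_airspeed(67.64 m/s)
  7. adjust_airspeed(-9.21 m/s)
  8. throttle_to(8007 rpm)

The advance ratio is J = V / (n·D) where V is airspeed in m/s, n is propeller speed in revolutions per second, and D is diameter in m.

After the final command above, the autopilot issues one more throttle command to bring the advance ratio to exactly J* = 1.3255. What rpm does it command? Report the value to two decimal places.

set_propeller: D = 2.728 m, P = 2.427 m (p = P/D = 0.889663); state ← (V=0, rpm=0)
set_airspeed(45.29): V ← 45.29 m/s
throttle_to(9507): rpm ← 9507
throttle_to(3682): rpm ← 3682
adjust_throttle(+407): rpm ← 3682 +407 = 4089
set_airspeed(67.64): V ← 67.64 m/s
adjust_airspeed(-9.21): V ← 67.64 -9.21 = 58.43 m/s
throttle_to(8007): rpm ← 8007
final state: V = 58.43 m/s, rpm = 8007 → n = rpm/60 = 133.450000 rev/s
target J* = 1.3255; solve J* = V/(n·D) for n: n = V/(J*·D) = 58.43/(1.3255 × 2.728) = 16.158900 rev/s
rpm = 60·n = 969.533989

rpm = 969.53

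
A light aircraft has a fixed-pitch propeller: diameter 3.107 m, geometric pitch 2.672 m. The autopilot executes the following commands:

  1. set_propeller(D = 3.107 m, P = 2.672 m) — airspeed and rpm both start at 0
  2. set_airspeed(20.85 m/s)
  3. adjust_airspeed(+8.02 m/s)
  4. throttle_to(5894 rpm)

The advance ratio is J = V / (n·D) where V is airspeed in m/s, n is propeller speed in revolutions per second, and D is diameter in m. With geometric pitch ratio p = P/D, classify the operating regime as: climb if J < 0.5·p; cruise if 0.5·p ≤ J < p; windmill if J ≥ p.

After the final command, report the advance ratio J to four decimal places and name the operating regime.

J = 0.0946, regime = climb

set_propeller: D = 3.107 m, P = 2.672 m (p = P/D = 0.859994); state ← (V=0, rpm=0)
set_airspeed(20.85): V ← 20.85 m/s
adjust_airspeed(+8.02): V ← 20.85 +8.02 = 28.87 m/s
throttle_to(5894): rpm ← 5894
final state: V = 28.87 m/s, rpm = 5894 → n = rpm/60 = 98.233333 rev/s
J = V / (n·D) = 28.87 / (98.233333 × 3.107) = 0.094590
regime bands: climb J<0.4300 | cruise [0.4300, 0.8600) | windmill J≥0.8600
J = 0.0946 → climb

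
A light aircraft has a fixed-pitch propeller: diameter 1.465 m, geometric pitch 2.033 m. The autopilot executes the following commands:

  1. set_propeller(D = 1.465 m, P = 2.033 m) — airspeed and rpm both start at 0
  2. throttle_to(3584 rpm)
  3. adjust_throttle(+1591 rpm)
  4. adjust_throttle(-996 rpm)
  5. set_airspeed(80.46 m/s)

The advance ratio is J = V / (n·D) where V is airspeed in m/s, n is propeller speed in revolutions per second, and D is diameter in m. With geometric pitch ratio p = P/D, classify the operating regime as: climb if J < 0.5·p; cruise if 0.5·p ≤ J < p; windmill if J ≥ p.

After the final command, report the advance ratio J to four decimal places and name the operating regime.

set_propeller: D = 1.465 m, P = 2.033 m (p = P/D = 1.387713); state ← (V=0, rpm=0)
throttle_to(3584): rpm ← 3584
adjust_throttle(+1591): rpm ← 3584 +1591 = 5175
adjust_throttle(-996): rpm ← 5175 -996 = 4179
set_airspeed(80.46): V ← 80.46 m/s
final state: V = 80.46 m/s, rpm = 4179 → n = rpm/60 = 69.650000 rev/s
J = V / (n·D) = 80.46 / (69.650000 × 1.465) = 0.788536
regime bands: climb J<0.6939 | cruise [0.6939, 1.3877) | windmill J≥1.3877
J = 0.7885 → cruise

J = 0.7885, regime = cruise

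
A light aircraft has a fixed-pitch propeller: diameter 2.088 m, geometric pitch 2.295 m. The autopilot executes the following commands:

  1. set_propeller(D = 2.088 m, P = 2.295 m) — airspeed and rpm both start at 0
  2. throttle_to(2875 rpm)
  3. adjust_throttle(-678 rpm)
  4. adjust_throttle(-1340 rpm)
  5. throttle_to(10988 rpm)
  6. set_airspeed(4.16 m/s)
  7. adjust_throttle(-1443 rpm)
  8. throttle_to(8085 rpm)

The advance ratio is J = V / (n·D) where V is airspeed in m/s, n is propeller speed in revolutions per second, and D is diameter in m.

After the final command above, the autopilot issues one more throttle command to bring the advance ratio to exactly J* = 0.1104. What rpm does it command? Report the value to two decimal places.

set_propeller: D = 2.088 m, P = 2.295 m (p = P/D = 1.099138); state ← (V=0, rpm=0)
throttle_to(2875): rpm ← 2875
adjust_throttle(-678): rpm ← 2875 -678 = 2197
adjust_throttle(-1340): rpm ← 2197 -1340 = 857
throttle_to(10988): rpm ← 10988
set_airspeed(4.16): V ← 4.16 m/s
adjust_throttle(-1443): rpm ← 10988 -1443 = 9545
throttle_to(8085): rpm ← 8085
final state: V = 4.16 m/s, rpm = 8085 → n = rpm/60 = 134.750000 rev/s
target J* = 0.1104; solve J* = V/(n·D) for n: n = V/(J*·D) = 4.16/(0.1104 × 2.088) = 18.046532 rev/s
rpm = 60·n = 1082.791937

rpm = 1082.79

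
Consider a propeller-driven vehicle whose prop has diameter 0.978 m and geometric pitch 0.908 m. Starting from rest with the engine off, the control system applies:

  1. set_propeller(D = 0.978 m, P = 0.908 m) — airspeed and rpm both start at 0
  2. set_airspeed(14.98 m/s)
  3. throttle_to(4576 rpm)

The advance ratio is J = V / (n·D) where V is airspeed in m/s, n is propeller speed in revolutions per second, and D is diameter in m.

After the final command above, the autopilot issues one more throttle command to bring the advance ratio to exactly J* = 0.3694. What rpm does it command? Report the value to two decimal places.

set_propeller: D = 0.978 m, P = 0.908 m (p = P/D = 0.928425); state ← (V=0, rpm=0)
set_airspeed(14.98): V ← 14.98 m/s
throttle_to(4576): rpm ← 4576
final state: V = 14.98 m/s, rpm = 4576 → n = rpm/60 = 76.266667 rev/s
target J* = 0.3694; solve J* = V/(n·D) for n: n = V/(J*·D) = 14.98/(0.3694 × 0.978) = 41.464465 rev/s
rpm = 60·n = 2487.867907

rpm = 2487.87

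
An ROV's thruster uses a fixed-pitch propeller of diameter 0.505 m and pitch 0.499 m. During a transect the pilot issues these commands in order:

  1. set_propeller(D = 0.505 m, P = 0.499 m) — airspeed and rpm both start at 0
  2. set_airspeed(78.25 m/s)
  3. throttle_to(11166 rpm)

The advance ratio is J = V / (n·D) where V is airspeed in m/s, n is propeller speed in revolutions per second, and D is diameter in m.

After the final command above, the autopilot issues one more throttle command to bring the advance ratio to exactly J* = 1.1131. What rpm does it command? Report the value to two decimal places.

set_propeller: D = 0.505 m, P = 0.499 m (p = P/D = 0.988119); state ← (V=0, rpm=0)
set_airspeed(78.25): V ← 78.25 m/s
throttle_to(11166): rpm ← 11166
final state: V = 78.25 m/s, rpm = 11166 → n = rpm/60 = 186.100000 rev/s
target J* = 1.1131; solve J* = V/(n·D) for n: n = V/(J*·D) = 78.25/(1.1131 × 0.505) = 139.206266 rev/s
rpm = 60·n = 8352.375980

rpm = 8352.38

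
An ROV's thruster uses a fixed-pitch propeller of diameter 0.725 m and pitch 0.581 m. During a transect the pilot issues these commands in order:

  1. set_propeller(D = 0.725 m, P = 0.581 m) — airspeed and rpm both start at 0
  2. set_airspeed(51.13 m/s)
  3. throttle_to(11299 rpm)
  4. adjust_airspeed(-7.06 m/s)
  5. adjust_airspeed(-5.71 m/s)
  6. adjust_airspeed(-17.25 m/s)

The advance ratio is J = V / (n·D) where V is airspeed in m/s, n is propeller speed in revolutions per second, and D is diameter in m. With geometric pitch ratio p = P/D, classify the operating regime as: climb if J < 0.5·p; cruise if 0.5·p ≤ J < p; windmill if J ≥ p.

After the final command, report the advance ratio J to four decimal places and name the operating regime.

J = 0.1546, regime = climb

set_propeller: D = 0.725 m, P = 0.581 m (p = P/D = 0.801379); state ← (V=0, rpm=0)
set_airspeed(51.13): V ← 51.13 m/s
throttle_to(11299): rpm ← 11299
adjust_airspeed(-7.06): V ← 51.13 -7.06 = 44.07 m/s
adjust_airspeed(-5.71): V ← 44.07 -5.71 = 38.36 m/s
adjust_airspeed(-17.25): V ← 38.36 -17.25 = 21.11 m/s
final state: V = 21.11 m/s, rpm = 11299 → n = rpm/60 = 188.316667 rev/s
J = V / (n·D) = 21.11 / (188.316667 × 0.725) = 0.154619
regime bands: climb J<0.4007 | cruise [0.4007, 0.8014) | windmill J≥0.8014
J = 0.1546 → climb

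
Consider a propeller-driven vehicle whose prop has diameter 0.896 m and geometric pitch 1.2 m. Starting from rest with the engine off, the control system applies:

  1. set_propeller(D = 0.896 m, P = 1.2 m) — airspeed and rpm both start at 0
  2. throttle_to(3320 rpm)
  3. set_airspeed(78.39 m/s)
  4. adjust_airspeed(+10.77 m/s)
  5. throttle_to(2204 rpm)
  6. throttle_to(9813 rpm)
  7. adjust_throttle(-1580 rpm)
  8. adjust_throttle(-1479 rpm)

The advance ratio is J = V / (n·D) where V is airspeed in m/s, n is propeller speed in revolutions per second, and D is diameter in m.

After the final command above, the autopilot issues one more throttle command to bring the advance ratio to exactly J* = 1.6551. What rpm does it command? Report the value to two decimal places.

set_propeller: D = 0.896 m, P = 1.2 m (p = P/D = 1.339286); state ← (V=0, rpm=0)
throttle_to(3320): rpm ← 3320
set_airspeed(78.39): V ← 78.39 m/s
adjust_airspeed(+10.77): V ← 78.39 +10.77 = 89.16 m/s
throttle_to(2204): rpm ← 2204
throttle_to(9813): rpm ← 9813
adjust_throttle(-1580): rpm ← 9813 -1580 = 8233
adjust_throttle(-1479): rpm ← 8233 -1479 = 6754
final state: V = 89.16 m/s, rpm = 6754 → n = rpm/60 = 112.566667 rev/s
target J* = 1.6551; solve J* = V/(n·D) for n: n = V/(J*·D) = 89.16/(1.6551 × 0.896) = 60.122608 rev/s
rpm = 60·n = 3607.356483

rpm = 3607.36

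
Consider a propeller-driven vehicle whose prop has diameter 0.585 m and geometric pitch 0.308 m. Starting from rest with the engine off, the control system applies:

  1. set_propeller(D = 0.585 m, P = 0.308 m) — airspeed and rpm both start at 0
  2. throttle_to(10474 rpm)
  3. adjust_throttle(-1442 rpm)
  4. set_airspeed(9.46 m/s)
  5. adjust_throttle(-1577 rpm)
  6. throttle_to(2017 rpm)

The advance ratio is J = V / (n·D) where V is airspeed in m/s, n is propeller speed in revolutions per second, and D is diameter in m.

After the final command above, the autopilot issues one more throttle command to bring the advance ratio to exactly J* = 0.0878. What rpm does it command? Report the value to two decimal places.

set_propeller: D = 0.585 m, P = 0.308 m (p = P/D = 0.526496); state ← (V=0, rpm=0)
throttle_to(10474): rpm ← 10474
adjust_throttle(-1442): rpm ← 10474 -1442 = 9032
set_airspeed(9.46): V ← 9.46 m/s
adjust_throttle(-1577): rpm ← 9032 -1577 = 7455
throttle_to(2017): rpm ← 2017
final state: V = 9.46 m/s, rpm = 2017 → n = rpm/60 = 33.616667 rev/s
target J* = 0.0878; solve J* = V/(n·D) for n: n = V/(J*·D) = 9.46/(0.0878 × 0.585) = 184.179273 rev/s
rpm = 60·n = 11050.756381

rpm = 11050.76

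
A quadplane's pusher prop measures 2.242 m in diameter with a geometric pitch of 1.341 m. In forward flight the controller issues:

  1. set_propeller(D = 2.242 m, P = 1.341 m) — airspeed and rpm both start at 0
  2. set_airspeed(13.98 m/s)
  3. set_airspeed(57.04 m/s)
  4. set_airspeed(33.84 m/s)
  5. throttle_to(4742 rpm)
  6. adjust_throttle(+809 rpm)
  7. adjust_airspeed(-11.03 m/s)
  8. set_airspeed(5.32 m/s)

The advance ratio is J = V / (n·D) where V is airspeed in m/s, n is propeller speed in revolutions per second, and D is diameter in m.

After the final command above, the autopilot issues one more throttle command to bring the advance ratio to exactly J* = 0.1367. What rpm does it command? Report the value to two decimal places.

set_propeller: D = 2.242 m, P = 1.341 m (p = P/D = 0.598127); state ← (V=0, rpm=0)
set_airspeed(13.98): V ← 13.98 m/s
set_airspeed(57.04): V ← 57.04 m/s
set_airspeed(33.84): V ← 33.84 m/s
throttle_to(4742): rpm ← 4742
adjust_throttle(+809): rpm ← 4742 +809 = 5551
adjust_airspeed(-11.03): V ← 33.84 -11.03 = 22.81 m/s
set_airspeed(5.32): V ← 5.32 m/s
final state: V = 5.32 m/s, rpm = 5551 → n = rpm/60 = 92.516667 rev/s
target J* = 0.1367; solve J* = V/(n·D) for n: n = V/(J*·D) = 5.32/(0.1367 × 2.242) = 17.358313 rev/s
rpm = 60·n = 1041.498766

rpm = 1041.50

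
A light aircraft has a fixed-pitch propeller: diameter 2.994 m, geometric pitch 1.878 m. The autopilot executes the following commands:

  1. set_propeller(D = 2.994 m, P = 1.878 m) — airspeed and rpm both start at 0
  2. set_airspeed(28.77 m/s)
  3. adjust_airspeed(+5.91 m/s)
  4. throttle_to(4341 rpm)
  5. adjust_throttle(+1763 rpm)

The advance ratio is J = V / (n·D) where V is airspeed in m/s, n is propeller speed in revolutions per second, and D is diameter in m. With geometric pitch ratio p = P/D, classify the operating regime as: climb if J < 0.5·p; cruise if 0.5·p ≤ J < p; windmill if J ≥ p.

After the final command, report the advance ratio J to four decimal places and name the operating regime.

set_propeller: D = 2.994 m, P = 1.878 m (p = P/D = 0.627255); state ← (V=0, rpm=0)
set_airspeed(28.77): V ← 28.77 m/s
adjust_airspeed(+5.91): V ← 28.77 +5.91 = 34.68 m/s
throttle_to(4341): rpm ← 4341
adjust_throttle(+1763): rpm ← 4341 +1763 = 6104
final state: V = 34.68 m/s, rpm = 6104 → n = rpm/60 = 101.733333 rev/s
J = V / (n·D) = 34.68 / (101.733333 × 2.994) = 0.113858
regime bands: climb J<0.3136 | cruise [0.3136, 0.6273) | windmill J≥0.6273
J = 0.1139 → climb

J = 0.1139, regime = climb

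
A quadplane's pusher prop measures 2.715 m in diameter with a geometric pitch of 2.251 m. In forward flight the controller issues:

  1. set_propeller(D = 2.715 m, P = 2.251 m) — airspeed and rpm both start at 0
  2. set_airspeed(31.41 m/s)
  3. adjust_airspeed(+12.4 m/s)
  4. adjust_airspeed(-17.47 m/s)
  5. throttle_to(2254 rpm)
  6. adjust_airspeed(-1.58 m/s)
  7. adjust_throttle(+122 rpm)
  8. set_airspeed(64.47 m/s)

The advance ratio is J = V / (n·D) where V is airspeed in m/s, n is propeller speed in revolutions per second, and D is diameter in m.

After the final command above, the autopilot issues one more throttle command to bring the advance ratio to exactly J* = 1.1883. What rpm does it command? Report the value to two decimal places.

set_propeller: D = 2.715 m, P = 2.251 m (p = P/D = 0.829098); state ← (V=0, rpm=0)
set_airspeed(31.41): V ← 31.41 m/s
adjust_airspeed(+12.4): V ← 31.41 +12.4 = 43.81 m/s
adjust_airspeed(-17.47): V ← 43.81 -17.47 = 26.34 m/s
throttle_to(2254): rpm ← 2254
adjust_airspeed(-1.58): V ← 26.34 -1.58 = 24.76 m/s
adjust_throttle(+122): rpm ← 2254 +122 = 2376
set_airspeed(64.47): V ← 64.47 m/s
final state: V = 64.47 m/s, rpm = 2376 → n = rpm/60 = 39.600000 rev/s
target J* = 1.1883; solve J* = V/(n·D) for n: n = V/(J*·D) = 64.47/(1.1883 × 2.715) = 19.983048 rev/s
rpm = 60·n = 1198.982901

rpm = 1198.98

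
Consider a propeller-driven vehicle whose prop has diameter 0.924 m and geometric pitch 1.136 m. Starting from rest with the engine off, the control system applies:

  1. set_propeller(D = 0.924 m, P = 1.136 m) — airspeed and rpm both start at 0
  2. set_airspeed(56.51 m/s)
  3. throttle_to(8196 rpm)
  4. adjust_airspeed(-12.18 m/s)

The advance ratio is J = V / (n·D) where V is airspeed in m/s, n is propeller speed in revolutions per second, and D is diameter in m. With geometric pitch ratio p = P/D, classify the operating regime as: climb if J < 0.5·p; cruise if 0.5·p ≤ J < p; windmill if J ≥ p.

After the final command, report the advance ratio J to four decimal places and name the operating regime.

J = 0.3512, regime = climb

set_propeller: D = 0.924 m, P = 1.136 m (p = P/D = 1.229437); state ← (V=0, rpm=0)
set_airspeed(56.51): V ← 56.51 m/s
throttle_to(8196): rpm ← 8196
adjust_airspeed(-12.18): V ← 56.51 -12.18 = 44.33 m/s
final state: V = 44.33 m/s, rpm = 8196 → n = rpm/60 = 136.600000 rev/s
J = V / (n·D) = 44.33 / (136.600000 × 0.924) = 0.351217
regime bands: climb J<0.6147 | cruise [0.6147, 1.2294) | windmill J≥1.2294
J = 0.3512 → climb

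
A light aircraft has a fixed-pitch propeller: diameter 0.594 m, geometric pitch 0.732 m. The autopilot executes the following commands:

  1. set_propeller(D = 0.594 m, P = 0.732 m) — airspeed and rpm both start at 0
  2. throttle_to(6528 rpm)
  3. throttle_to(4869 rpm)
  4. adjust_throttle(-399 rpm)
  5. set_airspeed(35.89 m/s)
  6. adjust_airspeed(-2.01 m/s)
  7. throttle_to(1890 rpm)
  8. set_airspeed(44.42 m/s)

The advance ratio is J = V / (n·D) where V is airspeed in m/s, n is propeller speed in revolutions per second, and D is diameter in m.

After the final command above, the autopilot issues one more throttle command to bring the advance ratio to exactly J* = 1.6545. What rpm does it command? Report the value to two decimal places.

set_propeller: D = 0.594 m, P = 0.732 m (p = P/D = 1.232323); state ← (V=0, rpm=0)
throttle_to(6528): rpm ← 6528
throttle_to(4869): rpm ← 4869
adjust_throttle(-399): rpm ← 4869 -399 = 4470
set_airspeed(35.89): V ← 35.89 m/s
adjust_airspeed(-2.01): V ← 35.89 -2.01 = 33.88 m/s
throttle_to(1890): rpm ← 1890
set_airspeed(44.42): V ← 44.42 m/s
final state: V = 44.42 m/s, rpm = 1890 → n = rpm/60 = 31.500000 rev/s
target J* = 1.6545; solve J* = V/(n·D) for n: n = V/(J*·D) = 44.42/(1.6545 × 0.594) = 45.198637 rev/s
rpm = 60·n = 2711.918215

rpm = 2711.92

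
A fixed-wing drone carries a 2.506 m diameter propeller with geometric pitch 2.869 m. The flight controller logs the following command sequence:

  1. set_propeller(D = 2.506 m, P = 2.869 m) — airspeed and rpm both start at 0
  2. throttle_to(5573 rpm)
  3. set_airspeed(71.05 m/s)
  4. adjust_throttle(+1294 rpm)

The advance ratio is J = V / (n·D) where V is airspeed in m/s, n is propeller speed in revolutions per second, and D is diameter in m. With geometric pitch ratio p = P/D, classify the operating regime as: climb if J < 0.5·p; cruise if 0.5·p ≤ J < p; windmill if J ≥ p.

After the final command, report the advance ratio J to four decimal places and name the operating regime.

set_propeller: D = 2.506 m, P = 2.869 m (p = P/D = 1.144852); state ← (V=0, rpm=0)
throttle_to(5573): rpm ← 5573
set_airspeed(71.05): V ← 71.05 m/s
adjust_throttle(+1294): rpm ← 5573 +1294 = 6867
final state: V = 71.05 m/s, rpm = 6867 → n = rpm/60 = 114.450000 rev/s
J = V / (n·D) = 71.05 / (114.450000 × 2.506) = 0.247724
regime bands: climb J<0.5724 | cruise [0.5724, 1.1449) | windmill J≥1.1449
J = 0.2477 → climb

J = 0.2477, regime = climb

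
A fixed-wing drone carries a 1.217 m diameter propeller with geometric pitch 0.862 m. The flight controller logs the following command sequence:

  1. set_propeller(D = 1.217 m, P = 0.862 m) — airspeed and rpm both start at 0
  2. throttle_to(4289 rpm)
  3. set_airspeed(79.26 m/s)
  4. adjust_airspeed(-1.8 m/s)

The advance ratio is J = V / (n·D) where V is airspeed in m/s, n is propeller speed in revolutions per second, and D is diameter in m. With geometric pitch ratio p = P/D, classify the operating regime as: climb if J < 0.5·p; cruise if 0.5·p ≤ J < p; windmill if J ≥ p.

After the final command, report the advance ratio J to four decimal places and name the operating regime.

set_propeller: D = 1.217 m, P = 0.862 m (p = P/D = 0.708299); state ← (V=0, rpm=0)
throttle_to(4289): rpm ← 4289
set_airspeed(79.26): V ← 79.26 m/s
adjust_airspeed(-1.8): V ← 79.26 -1.8 = 77.46 m/s
final state: V = 77.46 m/s, rpm = 4289 → n = rpm/60 = 71.483333 rev/s
J = V / (n·D) = 77.46 / (71.483333 × 1.217) = 0.890394
regime bands: climb J<0.3541 | cruise [0.3541, 0.7083) | windmill J≥0.7083
J = 0.8904 → windmill

J = 0.8904, regime = windmill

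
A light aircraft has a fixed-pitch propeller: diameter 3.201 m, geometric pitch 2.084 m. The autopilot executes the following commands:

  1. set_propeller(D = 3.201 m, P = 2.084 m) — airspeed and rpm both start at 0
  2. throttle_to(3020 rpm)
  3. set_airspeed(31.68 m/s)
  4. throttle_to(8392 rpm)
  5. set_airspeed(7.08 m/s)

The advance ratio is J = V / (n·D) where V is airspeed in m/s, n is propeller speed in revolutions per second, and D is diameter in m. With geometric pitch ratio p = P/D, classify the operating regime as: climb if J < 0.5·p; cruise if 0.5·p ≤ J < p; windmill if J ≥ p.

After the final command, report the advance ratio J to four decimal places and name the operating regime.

J = 0.0158, regime = climb

set_propeller: D = 3.201 m, P = 2.084 m (p = P/D = 0.651047); state ← (V=0, rpm=0)
throttle_to(3020): rpm ← 3020
set_airspeed(31.68): V ← 31.68 m/s
throttle_to(8392): rpm ← 8392
set_airspeed(7.08): V ← 7.08 m/s
final state: V = 7.08 m/s, rpm = 8392 → n = rpm/60 = 139.866667 rev/s
J = V / (n·D) = 7.08 / (139.866667 × 3.201) = 0.015814
regime bands: climb J<0.3255 | cruise [0.3255, 0.6510) | windmill J≥0.6510
J = 0.0158 → climb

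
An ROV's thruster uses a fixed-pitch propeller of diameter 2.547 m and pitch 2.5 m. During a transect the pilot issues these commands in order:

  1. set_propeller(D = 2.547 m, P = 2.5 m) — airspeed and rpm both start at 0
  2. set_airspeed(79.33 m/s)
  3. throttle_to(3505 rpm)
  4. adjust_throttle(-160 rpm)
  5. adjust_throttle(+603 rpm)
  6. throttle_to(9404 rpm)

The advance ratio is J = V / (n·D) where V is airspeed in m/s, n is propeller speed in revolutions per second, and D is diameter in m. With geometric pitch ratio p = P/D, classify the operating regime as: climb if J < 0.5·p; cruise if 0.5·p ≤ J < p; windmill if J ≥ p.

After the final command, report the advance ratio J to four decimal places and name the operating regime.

set_propeller: D = 2.547 m, P = 2.5 m (p = P/D = 0.981547); state ← (V=0, rpm=0)
set_airspeed(79.33): V ← 79.33 m/s
throttle_to(3505): rpm ← 3505
adjust_throttle(-160): rpm ← 3505 -160 = 3345
adjust_throttle(+603): rpm ← 3345 +603 = 3948
throttle_to(9404): rpm ← 9404
final state: V = 79.33 m/s, rpm = 9404 → n = rpm/60 = 156.733333 rev/s
J = V / (n·D) = 79.33 / (156.733333 × 2.547) = 0.198723
regime bands: climb J<0.4908 | cruise [0.4908, 0.9815) | windmill J≥0.9815
J = 0.1987 → climb

J = 0.1987, regime = climb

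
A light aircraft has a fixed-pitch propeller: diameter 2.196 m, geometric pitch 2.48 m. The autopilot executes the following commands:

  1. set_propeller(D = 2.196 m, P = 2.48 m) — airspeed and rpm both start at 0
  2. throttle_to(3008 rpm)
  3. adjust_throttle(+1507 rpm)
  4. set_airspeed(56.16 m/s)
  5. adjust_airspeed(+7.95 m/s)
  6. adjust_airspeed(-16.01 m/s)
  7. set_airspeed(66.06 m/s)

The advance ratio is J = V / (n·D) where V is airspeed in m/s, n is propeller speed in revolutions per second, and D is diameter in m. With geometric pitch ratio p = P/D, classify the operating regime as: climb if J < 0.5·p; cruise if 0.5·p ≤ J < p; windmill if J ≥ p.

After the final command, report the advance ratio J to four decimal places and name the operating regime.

J = 0.3998, regime = climb

set_propeller: D = 2.196 m, P = 2.48 m (p = P/D = 1.129326); state ← (V=0, rpm=0)
throttle_to(3008): rpm ← 3008
adjust_throttle(+1507): rpm ← 3008 +1507 = 4515
set_airspeed(56.16): V ← 56.16 m/s
adjust_airspeed(+7.95): V ← 56.16 +7.95 = 64.11 m/s
adjust_airspeed(-16.01): V ← 64.11 -16.01 = 48.1 m/s
set_airspeed(66.06): V ← 66.06 m/s
final state: V = 66.06 m/s, rpm = 4515 → n = rpm/60 = 75.250000 rev/s
J = V / (n·D) = 66.06 / (75.250000 × 2.196) = 0.399760
regime bands: climb J<0.5647 | cruise [0.5647, 1.1293) | windmill J≥1.1293
J = 0.3998 → climb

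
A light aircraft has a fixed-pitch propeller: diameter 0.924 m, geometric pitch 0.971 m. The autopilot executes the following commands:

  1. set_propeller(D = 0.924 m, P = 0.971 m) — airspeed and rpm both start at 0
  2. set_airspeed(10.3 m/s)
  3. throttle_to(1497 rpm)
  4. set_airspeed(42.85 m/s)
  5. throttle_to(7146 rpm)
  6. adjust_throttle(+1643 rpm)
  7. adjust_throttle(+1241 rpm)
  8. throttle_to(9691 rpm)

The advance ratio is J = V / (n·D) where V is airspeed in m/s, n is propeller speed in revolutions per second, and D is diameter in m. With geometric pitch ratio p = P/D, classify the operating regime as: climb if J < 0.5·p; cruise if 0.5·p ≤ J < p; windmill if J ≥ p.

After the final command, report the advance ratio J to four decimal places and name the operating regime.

set_propeller: D = 0.924 m, P = 0.971 m (p = P/D = 1.050866); state ← (V=0, rpm=0)
set_airspeed(10.3): V ← 10.3 m/s
throttle_to(1497): rpm ← 1497
set_airspeed(42.85): V ← 42.85 m/s
throttle_to(7146): rpm ← 7146
adjust_throttle(+1643): rpm ← 7146 +1643 = 8789
adjust_throttle(+1241): rpm ← 8789 +1241 = 10030
throttle_to(9691): rpm ← 9691
final state: V = 42.85 m/s, rpm = 9691 → n = rpm/60 = 161.516667 rev/s
J = V / (n·D) = 42.85 / (161.516667 × 0.924) = 0.287119
regime bands: climb J<0.5254 | cruise [0.5254, 1.0509) | windmill J≥1.0509
J = 0.2871 → climb

J = 0.2871, regime = climb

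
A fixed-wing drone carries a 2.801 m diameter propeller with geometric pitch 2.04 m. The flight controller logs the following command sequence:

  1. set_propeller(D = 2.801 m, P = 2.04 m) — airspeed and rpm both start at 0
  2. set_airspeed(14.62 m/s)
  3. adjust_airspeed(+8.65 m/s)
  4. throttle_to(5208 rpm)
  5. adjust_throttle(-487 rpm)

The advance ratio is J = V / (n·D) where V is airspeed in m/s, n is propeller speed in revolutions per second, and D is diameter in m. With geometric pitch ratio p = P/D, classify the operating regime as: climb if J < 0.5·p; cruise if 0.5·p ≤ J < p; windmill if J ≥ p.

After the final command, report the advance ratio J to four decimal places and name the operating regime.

J = 0.1056, regime = climb

set_propeller: D = 2.801 m, P = 2.04 m (p = P/D = 0.728311); state ← (V=0, rpm=0)
set_airspeed(14.62): V ← 14.62 m/s
adjust_airspeed(+8.65): V ← 14.62 +8.65 = 23.27 m/s
throttle_to(5208): rpm ← 5208
adjust_throttle(-487): rpm ← 5208 -487 = 4721
final state: V = 23.27 m/s, rpm = 4721 → n = rpm/60 = 78.683333 rev/s
J = V / (n·D) = 23.27 / (78.683333 × 2.801) = 0.105585
regime bands: climb J<0.3642 | cruise [0.3642, 0.7283) | windmill J≥0.7283
J = 0.1056 → climb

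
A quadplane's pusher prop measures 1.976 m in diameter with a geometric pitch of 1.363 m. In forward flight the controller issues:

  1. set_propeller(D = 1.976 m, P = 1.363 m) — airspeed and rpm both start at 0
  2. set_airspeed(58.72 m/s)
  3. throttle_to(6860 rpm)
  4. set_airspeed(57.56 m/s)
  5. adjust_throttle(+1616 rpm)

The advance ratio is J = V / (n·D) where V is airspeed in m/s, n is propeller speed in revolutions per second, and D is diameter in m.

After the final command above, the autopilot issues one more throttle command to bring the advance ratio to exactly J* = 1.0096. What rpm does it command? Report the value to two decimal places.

set_propeller: D = 1.976 m, P = 1.363 m (p = P/D = 0.689777); state ← (V=0, rpm=0)
set_airspeed(58.72): V ← 58.72 m/s
throttle_to(6860): rpm ← 6860
set_airspeed(57.56): V ← 57.56 m/s
adjust_throttle(+1616): rpm ← 6860 +1616 = 8476
final state: V = 57.56 m/s, rpm = 8476 → n = rpm/60 = 141.266667 rev/s
target J* = 1.0096; solve J* = V/(n·D) for n: n = V/(J*·D) = 57.56/(1.0096 × 1.976) = 28.852570 rev/s
rpm = 60·n = 1731.154199

rpm = 1731.15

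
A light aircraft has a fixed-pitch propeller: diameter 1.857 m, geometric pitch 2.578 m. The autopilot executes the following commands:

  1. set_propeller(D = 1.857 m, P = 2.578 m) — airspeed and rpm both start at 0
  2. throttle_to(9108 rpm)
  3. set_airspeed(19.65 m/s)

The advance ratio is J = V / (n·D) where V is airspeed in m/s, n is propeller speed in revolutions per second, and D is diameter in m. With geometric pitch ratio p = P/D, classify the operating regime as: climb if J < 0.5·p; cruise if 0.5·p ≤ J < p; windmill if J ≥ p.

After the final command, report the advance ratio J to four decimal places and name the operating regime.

J = 0.0697, regime = climb

set_propeller: D = 1.857 m, P = 2.578 m (p = P/D = 1.388261); state ← (V=0, rpm=0)
throttle_to(9108): rpm ← 9108
set_airspeed(19.65): V ← 19.65 m/s
final state: V = 19.65 m/s, rpm = 9108 → n = rpm/60 = 151.800000 rev/s
J = V / (n·D) = 19.65 / (151.800000 × 1.857) = 0.069707
regime bands: climb J<0.6941 | cruise [0.6941, 1.3883) | windmill J≥1.3883
J = 0.0697 → climb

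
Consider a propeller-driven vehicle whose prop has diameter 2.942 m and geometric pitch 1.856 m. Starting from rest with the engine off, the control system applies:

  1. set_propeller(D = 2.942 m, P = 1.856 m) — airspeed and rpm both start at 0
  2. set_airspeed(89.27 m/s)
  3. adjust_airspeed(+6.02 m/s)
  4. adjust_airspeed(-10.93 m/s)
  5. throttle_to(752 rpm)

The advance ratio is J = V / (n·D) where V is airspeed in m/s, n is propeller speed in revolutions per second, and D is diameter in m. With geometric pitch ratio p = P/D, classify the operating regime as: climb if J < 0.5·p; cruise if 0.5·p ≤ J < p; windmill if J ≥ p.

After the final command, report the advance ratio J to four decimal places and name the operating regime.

set_propeller: D = 2.942 m, P = 1.856 m (p = P/D = 0.630863); state ← (V=0, rpm=0)
set_airspeed(89.27): V ← 89.27 m/s
adjust_airspeed(+6.02): V ← 89.27 +6.02 = 95.29 m/s
adjust_airspeed(-10.93): V ← 95.29 -10.93 = 84.36 m/s
throttle_to(752): rpm ← 752
final state: V = 84.36 m/s, rpm = 752 → n = rpm/60 = 12.533333 rev/s
J = V / (n·D) = 84.36 / (12.533333 × 2.942) = 2.287849
regime bands: climb J<0.3154 | cruise [0.3154, 0.6309) | windmill J≥0.6309
J = 2.2878 → windmill

J = 2.2878, regime = windmill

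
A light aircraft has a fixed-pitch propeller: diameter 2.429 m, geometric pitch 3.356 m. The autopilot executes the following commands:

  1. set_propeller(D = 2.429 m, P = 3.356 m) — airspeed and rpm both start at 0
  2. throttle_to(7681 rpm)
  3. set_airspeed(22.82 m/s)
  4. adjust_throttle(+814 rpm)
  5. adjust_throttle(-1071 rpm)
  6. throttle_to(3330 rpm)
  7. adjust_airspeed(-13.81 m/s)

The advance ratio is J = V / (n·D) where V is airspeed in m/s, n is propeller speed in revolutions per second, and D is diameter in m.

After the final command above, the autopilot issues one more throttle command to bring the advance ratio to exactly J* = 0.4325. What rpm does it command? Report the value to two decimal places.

set_propeller: D = 2.429 m, P = 3.356 m (p = P/D = 1.381639); state ← (V=0, rpm=0)
throttle_to(7681): rpm ← 7681
set_airspeed(22.82): V ← 22.82 m/s
adjust_throttle(+814): rpm ← 7681 +814 = 8495
adjust_throttle(-1071): rpm ← 8495 -1071 = 7424
throttle_to(3330): rpm ← 3330
adjust_airspeed(-13.81): V ← 22.82 -13.81 = 9.01 m/s
final state: V = 9.01 m/s, rpm = 3330 → n = rpm/60 = 55.500000 rev/s
target J* = 0.4325; solve J* = V/(n·D) for n: n = V/(J*·D) = 9.01/(0.4325 × 2.429) = 8.576521 rev/s
rpm = 60·n = 514.591271

rpm = 514.59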